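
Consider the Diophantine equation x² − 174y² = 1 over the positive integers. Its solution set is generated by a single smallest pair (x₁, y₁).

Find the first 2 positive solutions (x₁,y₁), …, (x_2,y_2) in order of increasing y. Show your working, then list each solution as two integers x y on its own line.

1451 110
4210801 319220

[13; 5,4,5,26] for √174; ℓ=4 ⇒ convergent index 3
step 0: (13, 1)  from 13·(1,0) + (0,1)
step 1: (66, 5)  from 5·(13,1) + (1,0)
step 2: (277, 21)  from 4·(66,5) + (13,1)
step 3: (1451, 110)  from 5·(277,21) + (66,5)
(x₁, y₁) = (1451, 110);  1451² − 174·110² = 1 ✓
k=2:  x_2 = 1451·1451+174·110·110 = 4210801,  y_2 = 1451·110+110·1451 = 319220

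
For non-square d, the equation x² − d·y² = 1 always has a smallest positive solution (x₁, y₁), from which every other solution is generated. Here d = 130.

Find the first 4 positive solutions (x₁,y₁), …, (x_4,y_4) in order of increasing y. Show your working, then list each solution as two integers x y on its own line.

√130 → a₀=11, period (2,2,22); ℓ=3 odd so k=5
i=0: a=11 ⇒ p=11, q=1
…
i=3: a=22 ⇒ p=1277, q=112
i=4: a=2 ⇒ p=2611, q=229
i=5: a=2 ⇒ p=6499, q=570
→ (6499, 570).  Check: 6499²=42237001, 130·570²=42237000, difference 1.
(x_2, y_2) = (6499·6499 + 130·570·570, 6499·570 + 570·6499) = (84474001, 7408860)
(x_3, y_3) = (6499·84474001 + 130·570·7408860, 6499·7408860 + 570·84474001) = (1097993058499, 96300361710)
(x_4, y_4) = (6499·1097993058499 + 130·570·96300361710, 6499·96300361710 + 570·1097993058499) = (14271713689896001, 1251712094097720)

6499 570
84474001 7408860
1097993058499 96300361710
14271713689896001 1251712094097720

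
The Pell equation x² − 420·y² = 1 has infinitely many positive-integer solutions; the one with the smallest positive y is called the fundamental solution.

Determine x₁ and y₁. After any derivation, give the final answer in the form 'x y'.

√420 → a₀=20, period (2,40); ℓ=2 even so k=1
k=0  a_k=20  p_k/q_k = 20/1
k=1  a_k=2  p_k/q_k = 41/2
→ (41, 2).  Check: 41²=1681, 420·2²=1680, difference 1.

41 2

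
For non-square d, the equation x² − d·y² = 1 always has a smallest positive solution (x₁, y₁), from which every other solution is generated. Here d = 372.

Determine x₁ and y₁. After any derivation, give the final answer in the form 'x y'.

12151 630

√372 = [19; 3,2,12,2,3,38, …], period ℓ=6 (even) → k=5
a_0=19:  p_0=19·1+0=19,  q_0=19·0+1=1
…
a_4=2:  p_4=2·1678+135=3491,  q_4=2·87+7=181
a_5=3:  p_5=3·3491+1678=12151,  q_5=3·181+87=630
(x₁, y₁) = (12151, 630);  12151² − 372·630² = 1 ✓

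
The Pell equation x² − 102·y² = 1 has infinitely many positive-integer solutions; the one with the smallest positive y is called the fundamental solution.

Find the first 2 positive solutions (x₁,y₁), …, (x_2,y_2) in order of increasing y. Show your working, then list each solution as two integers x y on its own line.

101 10
20401 2020

√102 = [10; 10,20, …], period ℓ=2 (even) → k=1
i=0: a=10 ⇒ p=10, q=1
i=1: a=10 ⇒ p=101, q=10
fundamental: x₁=101, y₁=10  (since 10201 − 102·100 = 1)
(101+10√102)^2 = 20401 + 2020√102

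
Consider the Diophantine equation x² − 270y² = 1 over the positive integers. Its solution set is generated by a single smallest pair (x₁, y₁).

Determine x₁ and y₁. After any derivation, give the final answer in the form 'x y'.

[16; 2,3,6,3,2,32] for √270; ℓ=6 ⇒ convergent index 5
k=0  a_k=16  p_k/q_k = 16/1
k=1  a_k=2  p_k/q_k = 33/2
k=2  a_k=3  p_k/q_k = 115/7
k=3  a_k=6  p_k/q_k = 723/44
k=4  a_k=3  p_k/q_k = 2284/139
k=5  a_k=2  p_k/q_k = 5291/322
fundamental: x₁=5291, y₁=322  (since 27994681 − 270·103684 = 1)

5291 322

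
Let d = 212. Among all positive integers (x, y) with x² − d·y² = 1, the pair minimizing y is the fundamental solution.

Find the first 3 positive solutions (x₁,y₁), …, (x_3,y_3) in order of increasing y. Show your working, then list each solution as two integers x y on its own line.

66249 4550
8777860001 602865900
1163048894346249 79878526013650

√212 → a₀=14, period (1,1,3,1,1,…,1,1,28); ℓ=14 even so k=13
i=0: a=14 ⇒ p=14, q=1
…
i=2: a=1 ⇒ p=29, q=2
…
i=4: a=1 ⇒ p=131, q=9
i=5: a=1 ⇒ p=233, q=16
i=6: a=1 ⇒ p=364, q=25
i=7: a=6 ⇒ p=2417, q=166
…
i=9: a=1 ⇒ p=5198, q=357
i=10: a=1 ⇒ p=7979, q=548
…
i=12: a=1 ⇒ p=37114, q=2549
i=13: a=1 ⇒ p=66249, q=4550
→ (66249, 4550).  Check: 66249²=4388930001, 212·4550²=4388930000, difference 1.
(x_2, y_2) = (66249·66249 + 212·4550·4550, 66249·4550 + 4550·66249) = (8777860001, 602865900)
(x_3, y_3) = (66249·8777860001 + 212·4550·602865900, 66249·602865900 + 4550·8777860001) = (1163048894346249, 79878526013650)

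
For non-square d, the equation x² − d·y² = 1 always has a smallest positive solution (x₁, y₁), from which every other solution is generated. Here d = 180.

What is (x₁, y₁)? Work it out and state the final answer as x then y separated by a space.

d=180: √d = [13; 2,2,2,26] (ℓ=4, even), read p_3/q_3
i=0: a=13 ⇒ p=13, q=1
…
i=2: a=2 ⇒ p=67, q=5
i=3: a=2 ⇒ p=161, q=12
fundamental: x₁=161, y₁=12  (since 25921 − 180·144 = 1)

161 12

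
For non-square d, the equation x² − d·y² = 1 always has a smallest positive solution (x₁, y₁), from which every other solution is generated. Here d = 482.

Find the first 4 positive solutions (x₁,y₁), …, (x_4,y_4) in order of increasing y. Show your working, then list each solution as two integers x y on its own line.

483 22
466577 21252
450712899 20529410
435388193857 19831388808

√482 → a₀=21, period (1,20,1,42); ℓ=4 even so k=3
a_0=21:  p_0=21·1+0=21,  q_0=21·0+1=1
…
a_2=20:  p_2=20·22+21=461,  q_2=20·1+1=21
a_3=1:  p_3=1·461+22=483,  q_3=1·21+1=22
→ (483, 22).  Check: 483²=233289, 482·22²=233288, difference 1.
(483+22√482)^2 = 466577 + 21252√482
(483+22√482)^3 = 450712899 + 20529410√482
(483+22√482)^4 = 435388193857 + 19831388808√482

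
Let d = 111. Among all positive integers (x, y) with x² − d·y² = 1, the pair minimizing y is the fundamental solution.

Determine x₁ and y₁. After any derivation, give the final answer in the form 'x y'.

[10; 1,1,6,1,1,20] for √111; ℓ=6 ⇒ convergent index 5
step 0: (10, 1)  from 10·(1,0) + (0,1)
…
step 2: (21, 2)  from 1·(11,1) + (10,1)
…
step 4: (158, 15)  from 1·(137,13) + (21,2)
step 5: (295, 28)  from 1·(158,15) + (137,13)
fundamental: x₁=295, y₁=28  (since 87025 − 111·784 = 1)

295 28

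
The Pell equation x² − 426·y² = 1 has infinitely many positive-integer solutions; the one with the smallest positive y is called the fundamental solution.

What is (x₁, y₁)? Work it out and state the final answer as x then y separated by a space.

[20; 1,1,1,3,2,6,2,3,1,1,1,40] for √426; ℓ=12 ⇒ convergent index 11
a_0=20:  p_0=20·1+0=20,  q_0=20·0+1=1
…
a_5=2:  p_5=2·227+62=516,  q_5=2·11+3=25
a_6=6:  p_6=6·516+227=3323,  q_6=6·25+11=161
…
a_9=1:  p_9=1·24809+7162=31971,  q_9=1·1202+347=1549
a_10=1:  p_10=1·31971+24809=56780,  q_10=1·1549+1202=2751
a_11=1:  p_11=1·56780+31971=88751,  q_11=1·2751+1549=4300
fundamental: x₁=88751, y₁=4300  (since 7876740001 − 426·18490000 = 1)

88751 4300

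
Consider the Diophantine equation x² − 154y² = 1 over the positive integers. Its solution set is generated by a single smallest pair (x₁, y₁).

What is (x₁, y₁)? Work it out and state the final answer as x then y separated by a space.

√154 → a₀=12, period (2,2,3,1,2,1,3,2,2,24); ℓ=10 even so k=9
a_0=12:  p_0=12·1+0=12,  q_0=12·0+1=1
a_1=2:  p_1=2·12+1=25,  q_1=2·1+0=2
a_2=2:  p_2=2·25+12=62,  q_2=2·2+1=5
…
a_4=1:  p_4=1·211+62=273,  q_4=1·17+5=22
a_5=2:  p_5=2·273+211=757,  q_5=2·22+17=61
a_6=1:  p_6=1·757+273=1030,  q_6=1·61+22=83
a_7=3:  p_7=3·1030+757=3847,  q_7=3·83+61=310
a_8=2:  p_8=2·3847+1030=8724,  q_8=2·310+83=703
a_9=2:  p_9=2·8724+3847=21295,  q_9=2·703+310=1716
fundamental: x₁=21295, y₁=1716  (since 453477025 − 154·2944656 = 1)

21295 1716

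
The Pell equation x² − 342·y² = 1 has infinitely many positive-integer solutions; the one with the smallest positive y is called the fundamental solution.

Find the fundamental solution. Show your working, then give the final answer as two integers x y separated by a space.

√342 = [18; 2,36, …], period ℓ=2 (even) → k=1
a_0=18:  p_0=18·1+0=18,  q_0=18·0+1=1
a_1=2:  p_1=2·18+1=37,  q_1=2·1+0=2
fundamental: x₁=37, y₁=2  (since 1369 − 342·4 = 1)

37 2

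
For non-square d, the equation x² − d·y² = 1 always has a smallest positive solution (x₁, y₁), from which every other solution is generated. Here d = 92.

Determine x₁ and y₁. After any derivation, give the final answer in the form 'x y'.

1151 120

√92 = [9; 1,1,2,4,2,1,1,18, …], period ℓ=8 (even) → k=7
step 0: (9, 1)  from 9·(1,0) + (0,1)
step 1: (10, 1)  from 1·(9,1) + (1,0)
…
step 3: (48, 5)  from 2·(19,2) + (10,1)
…
step 5: (470, 49)  from 2·(211,22) + (48,5)
step 6: (681, 71)  from 1·(470,49) + (211,22)
step 7: (1151, 120)  from 1·(681,71) + (470,49)
fundamental: x₁=1151, y₁=120  (since 1324801 − 92·14400 = 1)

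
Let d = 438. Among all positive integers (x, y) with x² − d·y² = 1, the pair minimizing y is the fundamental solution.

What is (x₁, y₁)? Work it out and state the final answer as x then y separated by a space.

293 14

d=438: √d = [20; 1,12,1,40] (ℓ=4, even), read p_3/q_3
a_0=20:  p_0=20·1+0=20,  q_0=20·0+1=1
a_1=1:  p_1=1·20+1=21,  q_1=1·1+0=1
a_2=12:  p_2=12·21+20=272,  q_2=12·1+1=13
a_3=1:  p_3=1·272+21=293,  q_3=1·13+1=14
→ (293, 14).  Check: 293²=85849, 438·14²=85848, difference 1.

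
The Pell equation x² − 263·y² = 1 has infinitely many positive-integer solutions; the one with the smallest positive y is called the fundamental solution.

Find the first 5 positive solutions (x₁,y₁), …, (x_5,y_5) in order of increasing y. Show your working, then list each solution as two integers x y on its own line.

139128 8579
38713200767 2387158224
10772180392483224 664241098768765
2997423827252098776577 184829071176614315616
834051164465087816782726488 51429798028655751907276931

d=263: √d = [16; 4,1,1,1,1,15,1,1,1,1,4,32] (ℓ=12, even), read p_11/q_11
a_0=16:  p_0=16·1+0=16,  q_0=16·0+1=1
a_1=4:  p_1=4·16+1=65,  q_1=4·1+0=4
…
a_3=1:  p_3=1·81+65=146,  q_3=1·5+4=9
a_4=1:  p_4=1·146+81=227,  q_4=1·9+5=14
…
a_9=1:  p_9=1·12017+6195=18212,  q_9=1·741+382=1123
a_10=1:  p_10=1·18212+12017=30229,  q_10=1·1123+741=1864
a_11=4:  p_11=4·30229+18212=139128,  q_11=4·1864+1123=8579
(x₁, y₁) = (139128, 8579);  139128² − 263·8579² = 1 ✓
n=2: (139128,8579)∘(139128,8579) = (139128·139128+263·8579·8579, 139128·8579+8579·139128) = (38713200767,2387158224)
n=3: (38713200767,2387158224)∘(139128,8579) = (139128·38713200767+263·8579·2387158224, 139128·2387158224+8579·38713200767) = (10772180392483224,664241098768765)
n=4: (10772180392483224,664241098768765)∘(139128,8579) = (139128·10772180392483224+263·8579·664241098768765, 139128·664241098768765+8579·10772180392483224) = (2997423827252098776577,184829071176614315616)
n=5: (2997423827252098776577,184829071176614315616)∘(139128,8579) = (139128·2997423827252098776577+263·8579·184829071176614315616, 139128·184829071176614315616+8579·2997423827252098776577) = (834051164465087816782726488,51429798028655751907276931)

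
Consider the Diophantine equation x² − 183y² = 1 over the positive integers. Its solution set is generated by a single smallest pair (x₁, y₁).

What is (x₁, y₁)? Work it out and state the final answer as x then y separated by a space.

√183 → a₀=13, period (1,1,8,1,1,26); ℓ=6 even so k=5
k=0  a_k=13  p_k/q_k = 13/1
…
k=2  a_k=1  p_k/q_k = 27/2
…
k=4  a_k=1  p_k/q_k = 257/19
k=5  a_k=1  p_k/q_k = 487/36
→ (487, 36).  Check: 487²=237169, 183·36²=237168, difference 1.

487 36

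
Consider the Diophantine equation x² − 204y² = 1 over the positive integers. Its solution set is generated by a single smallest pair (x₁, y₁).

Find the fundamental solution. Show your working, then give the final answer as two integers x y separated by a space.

√204 → a₀=14, period (3,1,1,6,1,1,3,28); ℓ=8 even so k=7
k=0  a_k=14  p_k/q_k = 14/1
…
k=6  a_k=1  p_k/q_k = 1414/99
k=7  a_k=3  p_k/q_k = 4999/350
(x₁, y₁) = (4999, 350);  4999² − 204·350² = 1 ✓

4999 350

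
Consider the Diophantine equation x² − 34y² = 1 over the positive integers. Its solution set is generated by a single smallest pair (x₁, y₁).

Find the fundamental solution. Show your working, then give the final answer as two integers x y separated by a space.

35 6

√34 → a₀=5, period (1,4,1,10); ℓ=4 even so k=3
i=0: a=5 ⇒ p=5, q=1
i=1: a=1 ⇒ p=6, q=1
i=2: a=4 ⇒ p=29, q=5
i=3: a=1 ⇒ p=35, q=6
(x₁, y₁) = (35, 6);  35² − 34·6² = 1 ✓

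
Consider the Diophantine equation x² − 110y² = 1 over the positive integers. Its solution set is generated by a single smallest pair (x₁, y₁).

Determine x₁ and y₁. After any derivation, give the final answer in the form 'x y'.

21 2

d=110: √d = [10; 2,20] (ℓ=2, even), read p_1/q_1
a_0=10:  p_0=10·1+0=10,  q_0=10·0+1=1
a_1=2:  p_1=2·10+1=21,  q_1=2·1+0=2
(x₁, y₁) = (21, 2);  21² − 110·2² = 1 ✓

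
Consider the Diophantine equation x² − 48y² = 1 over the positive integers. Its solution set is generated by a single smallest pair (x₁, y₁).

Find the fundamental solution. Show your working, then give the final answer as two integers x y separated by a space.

7 1

√48 → a₀=6, period (1,12); ℓ=2 even so k=1
a_0=6:  p_0=6·1+0=6,  q_0=6·0+1=1
a_1=1:  p_1=1·6+1=7,  q_1=1·1+0=1
fundamental: x₁=7, y₁=1  (since 49 − 48·1 = 1)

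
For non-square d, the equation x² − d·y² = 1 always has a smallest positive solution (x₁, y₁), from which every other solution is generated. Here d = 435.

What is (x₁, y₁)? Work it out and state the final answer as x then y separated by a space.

146 7

√435 → a₀=20, period (1,5,1,40); ℓ=4 even so k=3
a_0=20:  p_0=20·1+0=20,  q_0=20·0+1=1
…
a_2=5:  p_2=5·21+20=125,  q_2=5·1+1=6
a_3=1:  p_3=1·125+21=146,  q_3=1·6+1=7
→ (146, 7).  Check: 146²=21316, 435·7²=21315, difference 1.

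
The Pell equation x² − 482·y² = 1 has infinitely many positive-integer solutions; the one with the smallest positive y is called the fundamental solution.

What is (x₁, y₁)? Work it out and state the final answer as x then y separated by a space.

483 22

d=482: √d = [21; 1,20,1,42] (ℓ=4, even), read p_3/q_3
a_0=21:  p_0=21·1+0=21,  q_0=21·0+1=1
a_1=1:  p_1=1·21+1=22,  q_1=1·1+0=1
a_2=20:  p_2=20·22+21=461,  q_2=20·1+1=21
a_3=1:  p_3=1·461+22=483,  q_3=1·21+1=22
→ (483, 22).  Check: 483²=233289, 482·22²=233288, difference 1.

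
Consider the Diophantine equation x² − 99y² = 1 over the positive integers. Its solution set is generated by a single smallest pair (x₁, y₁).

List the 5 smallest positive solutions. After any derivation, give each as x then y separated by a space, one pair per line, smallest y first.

√99 → a₀=9, period (1,18); ℓ=2 even so k=1
a_0=9:  p_0=9·1+0=9,  q_0=9·0+1=1
a_1=1:  p_1=1·9+1=10,  q_1=1·1+0=1
(x₁, y₁) = (10, 1);  10² − 99·1² = 1 ✓
k=2:  x_2 = 10·10+99·1·1 = 199,  y_2 = 10·1+1·10 = 20
k=3:  x_3 = 10·199+99·1·20 = 3970,  y_3 = 10·20+1·199 = 399
k=4:  x_4 = 10·3970+99·1·399 = 79201,  y_4 = 10·399+1·3970 = 7960
k=5:  x_5 = 10·79201+99·1·7960 = 1580050,  y_5 = 10·7960+1·79201 = 158801

10 1
199 20
3970 399
79201 7960
1580050 158801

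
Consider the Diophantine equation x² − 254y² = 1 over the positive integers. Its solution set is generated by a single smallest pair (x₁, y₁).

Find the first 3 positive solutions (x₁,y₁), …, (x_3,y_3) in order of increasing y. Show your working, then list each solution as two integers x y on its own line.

255 16
130049 8160
66324735 4161584

[15; 1,14,1,30] for √254; ℓ=4 ⇒ convergent index 3
k=0  a_k=15  p_k/q_k = 15/1
k=1  a_k=1  p_k/q_k = 16/1
k=2  a_k=14  p_k/q_k = 239/15
k=3  a_k=1  p_k/q_k = 255/16
→ (255, 16).  Check: 255²=65025, 254·16²=65024, difference 1.
k=2:  x_2 = 255·255+254·16·16 = 130049,  y_2 = 255·16+16·255 = 8160
k=3:  x_3 = 255·130049+254·16·8160 = 66324735,  y_3 = 255·8160+16·130049 = 4161584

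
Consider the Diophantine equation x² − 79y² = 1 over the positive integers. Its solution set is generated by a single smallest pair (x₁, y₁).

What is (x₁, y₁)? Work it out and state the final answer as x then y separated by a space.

[8; 1,7,1,16] for √79; ℓ=4 ⇒ convergent index 3
step 0: (8, 1)  from 8·(1,0) + (0,1)
step 1: (9, 1)  from 1·(8,1) + (1,0)
step 2: (71, 8)  from 7·(9,1) + (8,1)
step 3: (80, 9)  from 1·(71,8) + (9,1)
fundamental: x₁=80, y₁=9  (since 6400 − 79·81 = 1)

80 9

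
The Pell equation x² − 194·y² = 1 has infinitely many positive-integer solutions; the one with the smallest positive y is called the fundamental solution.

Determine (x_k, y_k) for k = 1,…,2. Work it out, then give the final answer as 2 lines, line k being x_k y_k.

195 14
76049 5460

√194 → a₀=13, period (1,12,1,26); ℓ=4 even so k=3
step 0: (13, 1)  from 13·(1,0) + (0,1)
step 1: (14, 1)  from 1·(13,1) + (1,0)
step 2: (181, 13)  from 12·(14,1) + (13,1)
step 3: (195, 14)  from 1·(181,13) + (14,1)
→ (195, 14).  Check: 195²=38025, 194·14²=38024, difference 1.
(x_2, y_2) = (195·195 + 194·14·14, 195·14 + 14·195) = (76049, 5460)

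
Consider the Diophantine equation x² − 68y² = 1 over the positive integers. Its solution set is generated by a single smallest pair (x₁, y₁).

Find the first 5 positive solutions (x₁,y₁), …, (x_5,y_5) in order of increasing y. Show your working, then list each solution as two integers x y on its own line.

33 4
2177 264
143649 17420
9478657 1149456
625447713 75846676

d=68: √d = [8; 4,16] (ℓ=2, even), read p_1/q_1
i=0: a=8 ⇒ p=8, q=1
i=1: a=4 ⇒ p=33, q=4
→ (33, 4).  Check: 33²=1089, 68·4²=1088, difference 1.
k=2:  x_2 = 33·33+68·4·4 = 2177,  y_2 = 33·4+4·33 = 264
k=3:  x_3 = 33·2177+68·4·264 = 143649,  y_3 = 33·264+4·2177 = 17420
k=4:  x_4 = 33·143649+68·4·17420 = 9478657,  y_4 = 33·17420+4·143649 = 1149456
k=5:  x_5 = 33·9478657+68·4·1149456 = 625447713,  y_5 = 33·1149456+4·9478657 = 75846676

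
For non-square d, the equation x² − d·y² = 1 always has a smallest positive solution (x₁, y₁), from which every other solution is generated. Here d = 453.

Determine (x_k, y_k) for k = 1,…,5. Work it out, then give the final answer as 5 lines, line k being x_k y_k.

1653751 77700
5469784740001 256992905400
18091323967121133751 850004548596233100
59837090203895614338960001 2811391744490881177810800
197911295523547060893371760093751 9298683817686228472822980388500

[21; 3,1,1,10,14,10,1,1,3,42] for √453; ℓ=10 ⇒ convergent index 9
i=0: a=21 ⇒ p=21, q=1
…
i=2: a=1 ⇒ p=85, q=4
i=3: a=1 ⇒ p=149, q=7
i=4: a=10 ⇒ p=1575, q=74
i=5: a=14 ⇒ p=22199, q=1043
…
i=7: a=1 ⇒ p=245764, q=11547
i=8: a=1 ⇒ p=469329, q=22051
i=9: a=3 ⇒ p=1653751, q=77700
→ (1653751, 77700).  Check: 1653751²=2734892370001, 453·77700²=2734892370000, difference 1.
n=2: (1653751,77700)∘(1653751,77700) = (1653751·1653751+453·77700·77700, 1653751·77700+77700·1653751) = (5469784740001,256992905400)
n=3: (5469784740001,256992905400)∘(1653751,77700) = (1653751·5469784740001+453·77700·256992905400, 1653751·256992905400+77700·5469784740001) = (18091323967121133751,850004548596233100)
n=4: (18091323967121133751,850004548596233100)∘(1653751,77700) = (1653751·18091323967121133751+453·77700·850004548596233100, 1653751·850004548596233100+77700·18091323967121133751) = (59837090203895614338960001,2811391744490881177810800)
n=5: (59837090203895614338960001,2811391744490881177810800)∘(1653751,77700) = (1653751·59837090203895614338960001+453·77700·2811391744490881177810800, 1653751·2811391744490881177810800+77700·59837090203895614338960001) = (197911295523547060893371760093751,9298683817686228472822980388500)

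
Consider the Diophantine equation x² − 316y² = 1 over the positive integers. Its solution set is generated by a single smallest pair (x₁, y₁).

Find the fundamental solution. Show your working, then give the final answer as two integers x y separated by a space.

[17; 1,3,2,8,2,3,1,34] for √316; ℓ=8 ⇒ convergent index 7
i=0: a=17 ⇒ p=17, q=1
i=1: a=1 ⇒ p=18, q=1
…
i=3: a=2 ⇒ p=160, q=9
i=4: a=8 ⇒ p=1351, q=76
…
i=6: a=3 ⇒ p=9937, q=559
i=7: a=1 ⇒ p=12799, q=720
fundamental: x₁=12799, y₁=720  (since 163814401 − 316·518400 = 1)

12799 720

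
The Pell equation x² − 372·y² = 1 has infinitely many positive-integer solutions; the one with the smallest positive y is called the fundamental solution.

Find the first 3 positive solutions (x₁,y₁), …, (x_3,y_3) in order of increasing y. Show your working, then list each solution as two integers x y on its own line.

√372 = [19; 3,2,12,2,3,38, …], period ℓ=6 (even) → k=5
i=0: a=19 ⇒ p=19, q=1
i=1: a=3 ⇒ p=58, q=3
…
i=3: a=12 ⇒ p=1678, q=87
i=4: a=2 ⇒ p=3491, q=181
i=5: a=3 ⇒ p=12151, q=630
fundamental: x₁=12151, y₁=630  (since 147646801 − 372·396900 = 1)
(12151+630√372)^2 = 295293601 + 15310260√372
(12151+630√372)^3 = 7176225079351 + 372069937890√372

12151 630
295293601 15310260
7176225079351 372069937890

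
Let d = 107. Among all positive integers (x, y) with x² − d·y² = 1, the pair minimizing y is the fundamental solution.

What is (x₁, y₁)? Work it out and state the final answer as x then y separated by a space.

962 93

[10; 2,1,9,1,2,20] for √107; ℓ=6 ⇒ convergent index 5
a_0=10:  p_0=10·1+0=10,  q_0=10·0+1=1
a_1=2:  p_1=2·10+1=21,  q_1=2·1+0=2
…
a_3=9:  p_3=9·31+21=300,  q_3=9·3+2=29
a_4=1:  p_4=1·300+31=331,  q_4=1·29+3=32
a_5=2:  p_5=2·331+300=962,  q_5=2·32+29=93
→ (962, 93).  Check: 962²=925444, 107·93²=925443, difference 1.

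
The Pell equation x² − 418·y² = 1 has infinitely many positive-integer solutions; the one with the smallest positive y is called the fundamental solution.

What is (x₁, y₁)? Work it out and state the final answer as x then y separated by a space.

33857 1656

[20; 2,4,20,4,2,40] for √418; ℓ=6 ⇒ convergent index 5
a_0=20:  p_0=20·1+0=20,  q_0=20·0+1=1
…
a_2=4:  p_2=4·41+20=184,  q_2=4·2+1=9
a_3=20:  p_3=20·184+41=3721,  q_3=20·9+2=182
a_4=4:  p_4=4·3721+184=15068,  q_4=4·182+9=737
a_5=2:  p_5=2·15068+3721=33857,  q_5=2·737+182=1656
→ (33857, 1656).  Check: 33857²=1146296449, 418·1656²=1146296448, difference 1.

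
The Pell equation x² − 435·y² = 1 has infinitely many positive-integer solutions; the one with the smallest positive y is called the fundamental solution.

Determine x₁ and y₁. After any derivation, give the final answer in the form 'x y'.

146 7

[20; 1,5,1,40] for √435; ℓ=4 ⇒ convergent index 3
i=0: a=20 ⇒ p=20, q=1
i=1: a=1 ⇒ p=21, q=1
i=2: a=5 ⇒ p=125, q=6
i=3: a=1 ⇒ p=146, q=7
fundamental: x₁=146, y₁=7  (since 21316 − 435·49 = 1)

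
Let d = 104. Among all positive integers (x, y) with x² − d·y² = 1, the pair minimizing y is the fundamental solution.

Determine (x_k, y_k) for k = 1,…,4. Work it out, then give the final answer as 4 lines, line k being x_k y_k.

51 5
5201 510
530451 52015
54100801 5305020

[10; 5,20] for √104; ℓ=2 ⇒ convergent index 1
step 0: (10, 1)  from 10·(1,0) + (0,1)
step 1: (51, 5)  from 5·(10,1) + (1,0)
fundamental: x₁=51, y₁=5  (since 2601 − 104·25 = 1)
(x_2, y_2) = (51·51 + 104·5·5, 51·5 + 5·51) = (5201, 510)
(x_3, y_3) = (51·5201 + 104·5·510, 51·510 + 5·5201) = (530451, 52015)
(x_4, y_4) = (51·530451 + 104·5·52015, 51·52015 + 5·530451) = (54100801, 5305020)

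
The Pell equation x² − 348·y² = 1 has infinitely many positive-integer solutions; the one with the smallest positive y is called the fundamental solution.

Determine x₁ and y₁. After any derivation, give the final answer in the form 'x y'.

[18; 1,1,1,8,1,1,1,36] for √348; ℓ=8 ⇒ convergent index 7
step 0: (18, 1)  from 18·(1,0) + (0,1)
…
step 2: (37, 2)  from 1·(19,1) + (18,1)
…
step 5: (541, 29)  from 1·(485,26) + (56,3)
step 6: (1026, 55)  from 1·(541,29) + (485,26)
step 7: (1567, 84)  from 1·(1026,55) + (541,29)
→ (1567, 84).  Check: 1567²=2455489, 348·84²=2455488, difference 1.

1567 84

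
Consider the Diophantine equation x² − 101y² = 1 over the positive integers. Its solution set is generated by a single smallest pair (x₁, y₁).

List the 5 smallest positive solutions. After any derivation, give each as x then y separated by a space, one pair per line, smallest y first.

201 20
80801 8040
32481801 3232060
13057603201 1299280080
5249124005001 522307360100

√101 → a₀=10, period (20); ℓ=1 odd so k=1
step 0: (10, 1)  from 10·(1,0) + (0,1)
step 1: (201, 20)  from 20·(10,1) + (1,0)
fundamental: x₁=201, y₁=20  (since 40401 − 101·400 = 1)
k=2:  x_2 = 201·201+101·20·20 = 80801,  y_2 = 201·20+20·201 = 8040
k=3:  x_3 = 201·80801+101·20·8040 = 32481801,  y_3 = 201·8040+20·80801 = 3232060
k=4:  x_4 = 201·32481801+101·20·3232060 = 13057603201,  y_4 = 201·3232060+20·32481801 = 1299280080
k=5:  x_5 = 201·13057603201+101·20·1299280080 = 5249124005001,  y_5 = 201·1299280080+20·13057603201 = 522307360100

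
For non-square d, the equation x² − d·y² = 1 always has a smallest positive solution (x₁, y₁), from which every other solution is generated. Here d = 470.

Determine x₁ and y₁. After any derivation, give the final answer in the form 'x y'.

1691 78

[21; 1,2,8,2,1,42] for √470; ℓ=6 ⇒ convergent index 5
step 0: (21, 1)  from 21·(1,0) + (0,1)
…
step 2: (65, 3)  from 2·(22,1) + (21,1)
…
step 4: (1149, 53)  from 2·(542,25) + (65,3)
step 5: (1691, 78)  from 1·(1149,53) + (542,25)
(x₁, y₁) = (1691, 78);  1691² − 470·78² = 1 ✓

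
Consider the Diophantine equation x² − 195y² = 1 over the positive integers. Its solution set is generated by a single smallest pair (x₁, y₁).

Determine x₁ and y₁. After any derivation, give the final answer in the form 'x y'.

14 1

√195 = [13; 1,26, …], period ℓ=2 (even) → k=1
a_0=13:  p_0=13·1+0=13,  q_0=13·0+1=1
a_1=1:  p_1=1·13+1=14,  q_1=1·1+0=1
→ (14, 1).  Check: 14²=196, 195·1²=195, difference 1.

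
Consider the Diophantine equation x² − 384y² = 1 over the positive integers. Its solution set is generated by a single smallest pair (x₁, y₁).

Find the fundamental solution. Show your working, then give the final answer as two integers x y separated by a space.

√384 = [19; 1,1,2,9,2,1,1,38, …], period ℓ=8 (even) → k=7
k=0  a_k=19  p_k/q_k = 19/1
…
k=4  a_k=9  p_k/q_k = 921/47
…
k=6  a_k=1  p_k/q_k = 2861/146
k=7  a_k=1  p_k/q_k = 4801/245
fundamental: x₁=4801, y₁=245  (since 23049601 − 384·60025 = 1)

4801 245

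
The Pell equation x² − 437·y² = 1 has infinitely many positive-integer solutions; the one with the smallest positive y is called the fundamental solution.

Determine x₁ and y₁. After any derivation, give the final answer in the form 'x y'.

4599 220

√437 → a₀=20, period (1,9,2,9,1,40); ℓ=6 even so k=5
step 0: (20, 1)  from 20·(1,0) + (0,1)
step 1: (21, 1)  from 1·(20,1) + (1,0)
step 2: (209, 10)  from 9·(21,1) + (20,1)
step 3: (439, 21)  from 2·(209,10) + (21,1)
step 4: (4160, 199)  from 9·(439,21) + (209,10)
step 5: (4599, 220)  from 1·(4160,199) + (439,21)
fundamental: x₁=4599, y₁=220  (since 21150801 − 437·48400 = 1)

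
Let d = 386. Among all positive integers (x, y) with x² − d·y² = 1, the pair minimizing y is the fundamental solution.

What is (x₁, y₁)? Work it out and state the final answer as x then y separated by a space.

111555 5678

√386 → a₀=19, period (1,1,1,4,1,18,1,4,1,1,1,38); ℓ=12 even so k=11
i=0: a=19 ⇒ p=19, q=1
i=1: a=1 ⇒ p=20, q=1
i=2: a=1 ⇒ p=39, q=2
i=3: a=1 ⇒ p=59, q=3
…
i=5: a=1 ⇒ p=334, q=17
i=6: a=18 ⇒ p=6287, q=320
i=7: a=1 ⇒ p=6621, q=337
…
i=9: a=1 ⇒ p=39392, q=2005
i=10: a=1 ⇒ p=72163, q=3673
i=11: a=1 ⇒ p=111555, q=5678
fundamental: x₁=111555, y₁=5678  (since 12444518025 − 386·32239684 = 1)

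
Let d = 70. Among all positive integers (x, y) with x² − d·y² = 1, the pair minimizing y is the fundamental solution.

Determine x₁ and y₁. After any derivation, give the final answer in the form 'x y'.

√70 = [8; 2,1,2,1,2,16, …], period ℓ=6 (even) → k=5
step 0: (8, 1)  from 8·(1,0) + (0,1)
…
step 2: (25, 3)  from 1·(17,2) + (8,1)
step 3: (67, 8)  from 2·(25,3) + (17,2)
step 4: (92, 11)  from 1·(67,8) + (25,3)
step 5: (251, 30)  from 2·(92,11) + (67,8)
(x₁, y₁) = (251, 30);  251² − 70·30² = 1 ✓

251 30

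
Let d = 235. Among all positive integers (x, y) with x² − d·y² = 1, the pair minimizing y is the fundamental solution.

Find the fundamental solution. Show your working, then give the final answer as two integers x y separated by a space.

46 3

√235 → a₀=15, period (3,30); ℓ=2 even so k=1
a_0=15:  p_0=15·1+0=15,  q_0=15·0+1=1
a_1=3:  p_1=3·15+1=46,  q_1=3·1+0=3
(x₁, y₁) = (46, 3);  46² − 235·3² = 1 ✓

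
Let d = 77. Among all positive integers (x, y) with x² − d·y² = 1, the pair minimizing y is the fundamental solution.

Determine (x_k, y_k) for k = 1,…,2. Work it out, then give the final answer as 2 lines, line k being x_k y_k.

351 40
246401 28080

[8; 1,3,2,3,1,16] for √77; ℓ=6 ⇒ convergent index 5
k=0  a_k=8  p_k/q_k = 8/1
…
k=3  a_k=2  p_k/q_k = 79/9
k=4  a_k=3  p_k/q_k = 272/31
k=5  a_k=1  p_k/q_k = 351/40
→ (351, 40).  Check: 351²=123201, 77·40²=123200, difference 1.
n=2: (351,40)∘(351,40) = (351·351+77·40·40, 351·40+40·351) = (246401,28080)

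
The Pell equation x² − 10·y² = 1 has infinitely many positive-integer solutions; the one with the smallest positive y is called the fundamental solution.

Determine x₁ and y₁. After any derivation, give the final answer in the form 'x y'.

√10 → a₀=3, period (6); ℓ=1 odd so k=1
i=0: a=3 ⇒ p=3, q=1
i=1: a=6 ⇒ p=19, q=6
(x₁, y₁) = (19, 6);  19² − 10·6² = 1 ✓

19 6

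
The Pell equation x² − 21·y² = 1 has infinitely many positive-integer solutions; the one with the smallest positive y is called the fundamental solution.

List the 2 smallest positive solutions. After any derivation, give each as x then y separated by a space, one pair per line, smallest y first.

55 12
6049 1320

√21 → a₀=4, period (1,1,2,1,1,8); ℓ=6 even so k=5
a_0=4:  p_0=4·1+0=4,  q_0=4·0+1=1
…
a_2=1:  p_2=1·5+4=9,  q_2=1·1+1=2
a_3=2:  p_3=2·9+5=23,  q_3=2·2+1=5
a_4=1:  p_4=1·23+9=32,  q_4=1·5+2=7
a_5=1:  p_5=1·32+23=55,  q_5=1·7+5=12
→ (55, 12).  Check: 55²=3025, 21·12²=3024, difference 1.
(x_2, y_2) = (55·55 + 21·12·12, 55·12 + 12·55) = (6049, 1320)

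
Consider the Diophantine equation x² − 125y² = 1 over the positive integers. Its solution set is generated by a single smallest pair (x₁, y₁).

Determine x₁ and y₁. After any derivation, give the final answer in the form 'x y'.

930249 83204

√125 = [11; 5,1,1,5,22, …], period ℓ=5 (odd) → k=9
k=0  a_k=11  p_k/q_k = 11/1
…
k=3  a_k=1  p_k/q_k = 123/11
…
k=5  a_k=22  p_k/q_k = 15127/1353
k=6  a_k=5  p_k/q_k = 76317/6826
…
k=8  a_k=1  p_k/q_k = 167761/15005
k=9  a_k=5  p_k/q_k = 930249/83204
fundamental: x₁=930249, y₁=83204  (since 865363202001 − 125·6922905616 = 1)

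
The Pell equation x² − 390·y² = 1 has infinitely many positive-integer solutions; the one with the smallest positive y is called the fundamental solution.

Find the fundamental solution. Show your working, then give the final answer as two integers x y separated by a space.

79 4

[19; 1,2,1,38] for √390; ℓ=4 ⇒ convergent index 3
a_0=19:  p_0=19·1+0=19,  q_0=19·0+1=1
…
a_2=2:  p_2=2·20+19=59,  q_2=2·1+1=3
a_3=1:  p_3=1·59+20=79,  q_3=1·3+1=4
(x₁, y₁) = (79, 4);  79² − 390·4² = 1 ✓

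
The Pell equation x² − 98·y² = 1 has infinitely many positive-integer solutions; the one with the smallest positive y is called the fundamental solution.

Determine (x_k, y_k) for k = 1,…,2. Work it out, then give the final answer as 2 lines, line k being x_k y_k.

99 10
19601 1980

d=98: √d = [9; 1,8,1,18] (ℓ=4, even), read p_3/q_3
k=0  a_k=9  p_k/q_k = 9/1
k=1  a_k=1  p_k/q_k = 10/1
k=2  a_k=8  p_k/q_k = 89/9
k=3  a_k=1  p_k/q_k = 99/10
→ (99, 10).  Check: 99²=9801, 98·10²=9800, difference 1.
n=2: (99,10)∘(99,10) = (99·99+98·10·10, 99·10+10·99) = (19601,1980)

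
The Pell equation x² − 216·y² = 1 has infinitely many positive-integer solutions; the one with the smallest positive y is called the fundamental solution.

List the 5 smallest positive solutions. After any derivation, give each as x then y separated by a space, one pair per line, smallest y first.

485 33
470449 32010
456335045 31049667
442644523201 30118144980
429364731169925 29214569580933

√216 = [14; 1,2,3,2,1,28, …], period ℓ=6 (even) → k=5
step 0: (14, 1)  from 14·(1,0) + (0,1)
step 1: (15, 1)  from 1·(14,1) + (1,0)
step 2: (44, 3)  from 2·(15,1) + (14,1)
…
step 4: (338, 23)  from 2·(147,10) + (44,3)
step 5: (485, 33)  from 1·(338,23) + (147,10)
(x₁, y₁) = (485, 33);  485² − 216·33² = 1 ✓
k=2:  x_2 = 485·485+216·33·33 = 470449,  y_2 = 485·33+33·485 = 32010
k=3:  x_3 = 485·470449+216·33·32010 = 456335045,  y_3 = 485·32010+33·470449 = 31049667
k=4:  x_4 = 485·456335045+216·33·31049667 = 442644523201,  y_4 = 485·31049667+33·456335045 = 30118144980
k=5:  x_5 = 485·442644523201+216·33·30118144980 = 429364731169925,  y_5 = 485·30118144980+33·442644523201 = 29214569580933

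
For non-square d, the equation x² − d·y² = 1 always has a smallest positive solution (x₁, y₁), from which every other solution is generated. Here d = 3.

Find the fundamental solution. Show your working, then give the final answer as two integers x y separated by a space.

2 1

[1; 1,2] for √3; ℓ=2 ⇒ convergent index 1
step 0: (1, 1)  from 1·(1,0) + (0,1)
step 1: (2, 1)  from 1·(1,1) + (1,0)
fundamental: x₁=2, y₁=1  (since 4 − 3·1 = 1)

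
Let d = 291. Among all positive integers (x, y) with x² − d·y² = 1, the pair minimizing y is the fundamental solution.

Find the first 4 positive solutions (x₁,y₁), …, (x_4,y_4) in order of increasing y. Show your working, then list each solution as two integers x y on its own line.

√291 = [17; 17,34, …], period ℓ=2 (even) → k=1
i=0: a=17 ⇒ p=17, q=1
i=1: a=17 ⇒ p=290, q=17
(x₁, y₁) = (290, 17);  290² − 291·17² = 1 ✓
(290+17√291)^2 = 168199 + 9860√291
(290+17√291)^3 = 97555130 + 5718783√291
(290+17√291)^4 = 56581807201 + 3316884280√291

290 17
168199 9860
97555130 5718783
56581807201 3316884280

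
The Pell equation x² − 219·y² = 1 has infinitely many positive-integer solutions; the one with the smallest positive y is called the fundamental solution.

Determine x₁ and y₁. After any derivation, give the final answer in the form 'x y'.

74 5

√219 = [14; 1,3,1,28, …], period ℓ=4 (even) → k=3
k=0  a_k=14  p_k/q_k = 14/1
k=1  a_k=1  p_k/q_k = 15/1
k=2  a_k=3  p_k/q_k = 59/4
k=3  a_k=1  p_k/q_k = 74/5
fundamental: x₁=74, y₁=5  (since 5476 − 219·25 = 1)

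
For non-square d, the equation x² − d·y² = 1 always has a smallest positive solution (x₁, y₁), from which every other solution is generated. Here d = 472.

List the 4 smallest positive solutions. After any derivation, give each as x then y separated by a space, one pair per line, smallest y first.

306917 14127
188396089777 8671632918
115643925371868101 5322943120573485
70986173286526887819457 3267403467465432958572

√472 = [21; 1,2,1,1,1,…,2,1,42, …], period ℓ=14 (even) → k=13
i=0: a=21 ⇒ p=21, q=1
i=1: a=1 ⇒ p=22, q=1
i=2: a=2 ⇒ p=65, q=3
i=3: a=1 ⇒ p=87, q=4
i=4: a=1 ⇒ p=152, q=7
i=5: a=1 ⇒ p=239, q=11
i=6: a=4 ⇒ p=1108, q=51
i=7: a=5 ⇒ p=5779, q=266
…
i=9: a=1 ⇒ p=30003, q=1381
i=10: a=1 ⇒ p=54227, q=2496
i=11: a=1 ⇒ p=84230, q=3877
i=12: a=2 ⇒ p=222687, q=10250
i=13: a=1 ⇒ p=306917, q=14127
fundamental: x₁=306917, y₁=14127  (since 94198044889 − 472·199572129 = 1)
k=2:  x_2 = 306917·306917+472·14127·14127 = 188396089777,  y_2 = 306917·14127+14127·306917 = 8671632918
k=3:  x_3 = 306917·188396089777+472·14127·8671632918 = 115643925371868101,  y_3 = 306917·8671632918+14127·188396089777 = 5322943120573485
k=4:  x_4 = 306917·115643925371868101+472·14127·5322943120573485 = 70986173286526887819457,  y_4 = 306917·5322943120573485+14127·115643925371868101 = 3267403467465432958572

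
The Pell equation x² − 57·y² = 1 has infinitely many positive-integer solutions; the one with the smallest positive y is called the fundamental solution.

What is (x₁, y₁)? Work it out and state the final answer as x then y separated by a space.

√57 → a₀=7, period (1,1,4,1,1,14); ℓ=6 even so k=5
i=0: a=7 ⇒ p=7, q=1
…
i=2: a=1 ⇒ p=15, q=2
i=3: a=4 ⇒ p=68, q=9
i=4: a=1 ⇒ p=83, q=11
i=5: a=1 ⇒ p=151, q=20
fundamental: x₁=151, y₁=20  (since 22801 − 57·400 = 1)

151 20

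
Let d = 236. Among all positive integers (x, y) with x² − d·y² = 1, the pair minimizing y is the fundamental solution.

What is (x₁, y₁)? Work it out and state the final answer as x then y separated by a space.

561799 36570

d=236: √d = [15; 2,1,3,5,1,6,1,5,3,1,2,30] (ℓ=12, even), read p_11/q_11
i=0: a=15 ⇒ p=15, q=1
i=1: a=2 ⇒ p=31, q=2
i=2: a=1 ⇒ p=46, q=3
…
i=4: a=5 ⇒ p=891, q=58
i=5: a=1 ⇒ p=1060, q=69
…
i=7: a=1 ⇒ p=8311, q=541
i=8: a=5 ⇒ p=48806, q=3177
i=9: a=3 ⇒ p=154729, q=10072
i=10: a=1 ⇒ p=203535, q=13249
i=11: a=2 ⇒ p=561799, q=36570
(x₁, y₁) = (561799, 36570);  561799² − 236·36570² = 1 ✓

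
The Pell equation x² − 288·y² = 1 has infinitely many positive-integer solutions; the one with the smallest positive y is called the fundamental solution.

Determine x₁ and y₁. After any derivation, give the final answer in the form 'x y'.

17 1

[16; 1,32] for √288; ℓ=2 ⇒ convergent index 1
i=0: a=16 ⇒ p=16, q=1
i=1: a=1 ⇒ p=17, q=1
→ (17, 1).  Check: 17²=289, 288·1²=288, difference 1.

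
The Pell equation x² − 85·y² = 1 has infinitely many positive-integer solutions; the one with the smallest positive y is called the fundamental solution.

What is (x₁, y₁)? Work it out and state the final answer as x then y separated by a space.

d=85: √d = [9; 4,1,1,4,18] (ℓ=5, odd), read p_9/q_9
a_0=9:  p_0=9·1+0=9,  q_0=9·0+1=1
…
a_5=18:  p_5=18·378+83=6887,  q_5=18·41+9=747
…
a_7=1:  p_7=1·27926+6887=34813,  q_7=1·3029+747=3776
a_8=1:  p_8=1·34813+27926=62739,  q_8=1·3776+3029=6805
a_9=4:  p_9=4·62739+34813=285769,  q_9=4·6805+3776=30996
fundamental: x₁=285769, y₁=30996  (since 81663921361 − 85·960752016 = 1)

285769 30996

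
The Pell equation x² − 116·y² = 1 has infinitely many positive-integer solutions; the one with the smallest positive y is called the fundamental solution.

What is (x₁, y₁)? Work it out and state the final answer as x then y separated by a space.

√116 → a₀=10, period (1,3,2,1,4,1,2,3,1,20); ℓ=10 even so k=9
step 0: (10, 1)  from 10·(1,0) + (0,1)
…
step 3: (97, 9)  from 2·(43,4) + (11,1)
…
step 5: (657, 61)  from 4·(140,13) + (97,9)
step 6: (797, 74)  from 1·(657,61) + (140,13)
step 7: (2251, 209)  from 2·(797,74) + (657,61)
step 8: (7550, 701)  from 3·(2251,209) + (797,74)
step 9: (9801, 910)  from 1·(7550,701) + (2251,209)
fundamental: x₁=9801, y₁=910  (since 96059601 − 116·828100 = 1)

9801 910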